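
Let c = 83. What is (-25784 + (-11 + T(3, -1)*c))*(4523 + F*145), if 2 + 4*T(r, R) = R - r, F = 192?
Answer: -1677665557/2 ≈ -8.3883e+8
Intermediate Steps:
T(r, R) = -½ - r/4 + R/4 (T(r, R) = -½ + (R - r)/4 = -½ + (-r/4 + R/4) = -½ - r/4 + R/4)
(-25784 + (-11 + T(3, -1)*c))*(4523 + F*145) = (-25784 + (-11 + (-½ - ¼*3 + (¼)*(-1))*83))*(4523 + 192*145) = (-25784 + (-11 + (-½ - ¾ - ¼)*83))*(4523 + 27840) = (-25784 + (-11 - 3/2*83))*32363 = (-25784 + (-11 - 249/2))*32363 = (-25784 - 271/2)*32363 = -51839/2*32363 = -1677665557/2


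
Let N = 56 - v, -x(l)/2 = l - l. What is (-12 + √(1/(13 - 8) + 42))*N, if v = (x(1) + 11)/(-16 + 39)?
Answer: -15324/23 + 1277*√1055/115 ≈ -305.58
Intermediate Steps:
x(l) = 0 (x(l) = -2*(l - l) = -2*0 = 0)
v = 11/23 (v = (0 + 11)/(-16 + 39) = 11/23 ≈ 0.47826)
N = 1277/23 (N = 56 - 1*11/23 = 56 - 11/23 = 1277/23 ≈ 55.522)
(-12 + √(1/(13 - 8) + 42))*N = (-12 + √(1/(13 - 8) + 42))*(1277/23) = (-12 + √(1/5 + 42))*(1277/23) = (-12 + √(⅕ + 42))*(1277/23) = (-12 + √(211/5))*(1277/23) = (-12 + √1055/5)*(1277/23) = -15324/23 + 1277*√1055/115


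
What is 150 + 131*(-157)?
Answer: -20417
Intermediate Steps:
150 + 131*(-157) = 150 - 20567 = -20417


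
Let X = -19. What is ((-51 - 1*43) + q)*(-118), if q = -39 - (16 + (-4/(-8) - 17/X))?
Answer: 337185/19 ≈ 17747.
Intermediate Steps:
q = -2143/38 (q = -39 - (16 + (-4/(-8) - 17/(-19))) = -39 - (16 + (-4*(-⅛) - 17*(-1/19))) = -39 - (16 + (½ + 17/19)) = -39 - (16 + 53/38) = -39 - 1*661/38 = -39 - 661/38 = -2143/38 ≈ -56.395)
((-51 - 1*43) + q)*(-118) = ((-51 - 1*43) - 2143/38)*(-118) = ((-51 - 43) - 2143/38)*(-118) = (-94 - 2143/38)*(-118) = -5715/38*(-118) = 337185/19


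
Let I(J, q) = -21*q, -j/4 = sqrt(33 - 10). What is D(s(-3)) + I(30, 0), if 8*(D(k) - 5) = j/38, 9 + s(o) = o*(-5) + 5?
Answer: 5 - sqrt(23)/76 ≈ 4.9369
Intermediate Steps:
s(o) = -4 - 5*o (s(o) = -9 + (o*(-5) + 5) = -9 + (-5*o + 5) = -9 + (5 - 5*o) = -4 - 5*o)
j = -4*sqrt(23) (j = -4*sqrt(33 - 10) = -4*sqrt(23) ≈ -19.183)
D(k) = 5 - sqrt(23)/76 (D(k) = 5 + (-4*sqrt(23)/38)/8 = 5 + (-4*sqrt(23)*(1/38))/8 = 5 + (-2*sqrt(23)/19)/8 = 5 - sqrt(23)/76)
D(s(-3)) + I(30, 0) = (5 - sqrt(23)/76) - 21*0 = (5 - sqrt(23)/76) + 0 = 5 - sqrt(23)/76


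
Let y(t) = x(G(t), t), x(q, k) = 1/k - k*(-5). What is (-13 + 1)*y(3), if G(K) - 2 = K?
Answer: -184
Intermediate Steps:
G(K) = 2 + K
x(q, k) = 1/k + 5*k (x(q, k) = 1/k - (-5)*k = 1/k + 5*k)
y(t) = 1/t + 5*t
(-13 + 1)*y(3) = (-13 + 1)*(1/3 + 5*3) = -12*(1/3 + 15) = -12*46/3 = -184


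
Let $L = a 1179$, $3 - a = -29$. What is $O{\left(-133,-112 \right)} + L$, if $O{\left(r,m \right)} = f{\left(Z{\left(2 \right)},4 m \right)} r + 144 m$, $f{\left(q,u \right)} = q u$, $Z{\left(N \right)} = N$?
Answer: $140768$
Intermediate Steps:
$a = 32$ ($a = 3 - -29 = 3 + 29 = 32$)
$L = 37728$ ($L = 32 \cdot 1179 = 37728$)
$O{\left(r,m \right)} = 144 m + 8 m r$ ($O{\left(r,m \right)} = 2 \cdot 4 m r + 144 m = 8 m r + 144 m = 144 m + 8 m r$)
$O{\left(-133,-112 \right)} + L = 8 \left(-112\right) \left(18 - 133\right) + 37728 = 8 \left(-112\right) \left(-115\right) + 37728 = 103040 + 37728 = 140768$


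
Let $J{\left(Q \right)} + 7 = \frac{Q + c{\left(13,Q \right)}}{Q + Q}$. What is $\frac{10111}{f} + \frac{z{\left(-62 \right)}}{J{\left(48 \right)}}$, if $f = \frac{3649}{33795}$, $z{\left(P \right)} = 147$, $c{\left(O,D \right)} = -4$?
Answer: $\frac{53634221793}{572893} \approx 93620.0$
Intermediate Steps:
$J{\left(Q \right)} = -7 + \frac{-4 + Q}{2 Q}$ ($J{\left(Q \right)} = -7 + \frac{Q - 4}{Q + Q} = -7 + \frac{-4 + Q}{2 Q}$)
$f = \frac{3649}{33795}$ ($f = 3649 \cdot \frac{1}{33795} = \frac{3649}{33795} \approx 0.10797$)
$\frac{10111}{f} + \frac{z{\left(-62 \right)}}{J{\left(48 \right)}} = \frac{10111}{\frac{3649}{33795}} + \frac{147}{- \frac{13}{2} - \frac{2}{48}} = 10111 \cdot \frac{33795}{3649} + \frac{147}{- \frac{13}{2} - \frac{1}{24}} = \frac{341701245}{3649} + \frac{147}{- \frac{13}{2} - \frac{1}{24}} = \frac{341701245}{3649} + \frac{147}{- \frac{157}{24}} = \frac{341701245}{3649} + 147 \left(- \frac{24}{157}\right) = \frac{341701245}{3649} - \frac{3528}{157} = \frac{53634221793}{572893}$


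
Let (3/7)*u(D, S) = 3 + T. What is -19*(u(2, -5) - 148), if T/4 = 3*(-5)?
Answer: 5339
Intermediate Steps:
T = -60 (T = 4*(3*(-5)) = 4*(-15) = -60)
u(D, S) = -133 (u(D, S) = 7*(3 - 60)/3 = (7/3)*(-57) = -133)
-19*(u(2, -5) - 148) = -19*(-133 - 148) = -19*(-281) = 5339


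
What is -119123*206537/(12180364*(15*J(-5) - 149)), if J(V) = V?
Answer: 24603307051/2728401536 ≈ 9.0175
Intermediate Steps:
-119123*206537/(12180364*(15*J(-5) - 149)) = -119123*206537/(12180364*(15*(-5) - 149)) = -119123*206537/(12180364*(-75 - 149)) = -119123/((-224*476)/(206537/25589)) = -119123/((-106624*25589/206537)) = -119123/(-2728401536/206537) = -119123*(-206537/2728401536) = 24603307051/2728401536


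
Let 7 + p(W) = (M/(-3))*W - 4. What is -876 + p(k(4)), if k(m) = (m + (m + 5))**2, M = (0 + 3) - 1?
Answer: -2999/3 ≈ -999.67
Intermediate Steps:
M = 2 (M = 3 - 1 = 2)
k(m) = (5 + 2*m)**2 (k(m) = (m + (5 + m))**2 = (5 + 2*m)**2)
p(W) = -11 - 2*W/3 (p(W) = -7 + ((2/(-3))*W - 4) = -7 + ((2*(-1/3))*W - 4) = -7 + (-2*W/3 - 4) = -7 + (-4 - 2*W/3) = -11 - 2*W/3)
-876 + p(k(4)) = -876 + (-11 - 2*(5 + 2*4)**2/3) = -876 + (-11 - 2*(5 + 8)**2/3) = -876 + (-11 - 2/3*13**2) = -876 + (-11 - 2/3*169) = -876 + (-11 - 338/3) = -876 - 371/3 = -2999/3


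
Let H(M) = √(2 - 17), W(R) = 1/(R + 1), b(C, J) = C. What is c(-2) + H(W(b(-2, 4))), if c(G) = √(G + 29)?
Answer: 3*√3 + I*√15 ≈ 5.1962 + 3.873*I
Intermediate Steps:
W(R) = 1/(1 + R)
H(M) = I*√15 (H(M) = √(-15) = I*√15)
c(G) = √(29 + G)
c(-2) + H(W(b(-2, 4))) = √(29 - 2) + I*√15 = √27 + I*√15 = 3*√3 + I*√15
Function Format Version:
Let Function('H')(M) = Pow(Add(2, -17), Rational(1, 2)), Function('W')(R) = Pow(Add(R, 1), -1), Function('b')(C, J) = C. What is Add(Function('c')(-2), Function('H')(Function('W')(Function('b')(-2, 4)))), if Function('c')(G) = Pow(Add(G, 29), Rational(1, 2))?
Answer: Add(Mul(3, Pow(3, Rational(1, 2))), Mul(I, Pow(15, Rational(1, 2)))) ≈ Add(5.1962, Mul(3.8730, I))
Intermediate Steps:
Function('W')(R) = Pow(Add(1, R), -1)
Function('H')(M) = Mul(I, Pow(15, Rational(1, 2))) (Function('H')(M) = Pow(-15, Rational(1, 2)) = Mul(I, Pow(15, Rational(1, 2))))
Function('c')(G) = Pow(Add(29, G), Rational(1, 2))
Add(Function('c')(-2), Function('H')(Function('W')(Function('b')(-2, 4)))) = Add(Pow(Add(29, -2), Rational(1, 2)), Mul(I, Pow(15, Rational(1, 2)))) = Add(Pow(27, Rational(1, 2)), Mul(I, Pow(15, Rational(1, 2)))) = Add(Mul(3, Pow(3, Rational(1, 2))), Mul(I, Pow(15, Rational(1, 2))))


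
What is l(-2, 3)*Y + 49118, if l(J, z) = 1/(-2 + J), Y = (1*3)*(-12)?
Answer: 49127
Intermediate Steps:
Y = -36 (Y = 3*(-12) = -36)
l(-2, 3)*Y + 49118 = -36/(-2 - 2) + 49118 = -36/(-4) + 49118 = -1/4*(-36) + 49118 = 9 + 49118 = 49127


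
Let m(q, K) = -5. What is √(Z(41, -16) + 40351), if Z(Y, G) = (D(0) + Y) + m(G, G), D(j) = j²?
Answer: √40387 ≈ 200.97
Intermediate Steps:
Z(Y, G) = -5 + Y (Z(Y, G) = (0² + Y) - 5 = (0 + Y) - 5 = Y - 5 = -5 + Y)
√(Z(41, -16) + 40351) = √((-5 + 41) + 40351) = √(36 + 40351) = √40387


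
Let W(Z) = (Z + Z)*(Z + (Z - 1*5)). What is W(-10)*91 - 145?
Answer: 45355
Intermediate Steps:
W(Z) = 2*Z*(-5 + 2*Z) (W(Z) = (2*Z)*(Z + (Z - 5)) = (2*Z)*(Z + (-5 + Z)) = (2*Z)*(-5 + 2*Z) = 2*Z*(-5 + 2*Z))
W(-10)*91 - 145 = (2*(-10)*(-5 + 2*(-10)))*91 - 145 = (2*(-10)*(-5 - 20))*91 - 145 = (2*(-10)*(-25))*91 - 145 = 500*91 - 145 = 45500 - 145 = 45355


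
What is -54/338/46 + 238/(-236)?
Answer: -232073/229333 ≈ -1.0119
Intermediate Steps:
-54/338/46 + 238/(-236) = -54*1/338*(1/46) + 238*(-1/236) = -27/169*1/46 - 119/118 = -27/7774 - 119/118 = -232073/229333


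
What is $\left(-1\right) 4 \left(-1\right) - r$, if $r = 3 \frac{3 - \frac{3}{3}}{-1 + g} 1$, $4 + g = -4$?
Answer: $\frac{14}{3} \approx 4.6667$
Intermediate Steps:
$g = -8$ ($g = -4 - 4 = -8$)
$r = - \frac{2}{3}$ ($r = 3 \frac{3 - \frac{3}{3}}{-1 - 8} \cdot 1 = 3 \frac{3 - 1}{-9} \cdot 1 = 3 \left(3 - 1\right) \left(- \frac{1}{9}\right) 1 = 3 \cdot 2 \left(- \frac{1}{9}\right) 1 = 3 \left(- \frac{2}{9}\right) 1 = \left(- \frac{2}{3}\right) 1 = - \frac{2}{3} \approx -0.66667$)
$\left(-1\right) 4 \left(-1\right) - r = \left(-1\right) 4 \left(-1\right) - - \frac{2}{3} = \left(-4\right) \left(-1\right) + \frac{2}{3} = 4 + \frac{2}{3} = \frac{14}{3}$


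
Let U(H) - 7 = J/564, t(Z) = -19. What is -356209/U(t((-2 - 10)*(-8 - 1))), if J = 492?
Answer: -16741823/370 ≈ -45248.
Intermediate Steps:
U(H) = 370/47 (U(H) = 7 + 492/564 = 7 + 492*(1/564) = 7 + 41/47 = 370/47)
-356209/U(t((-2 - 10)*(-8 - 1))) = -356209/370/47 = -356209*47/370 = -16741823/370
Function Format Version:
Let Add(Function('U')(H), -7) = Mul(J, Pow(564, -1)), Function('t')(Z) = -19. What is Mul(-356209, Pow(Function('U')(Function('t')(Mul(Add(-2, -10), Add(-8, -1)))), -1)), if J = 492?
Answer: Rational(-16741823, 370) ≈ -45248.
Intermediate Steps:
Function('U')(H) = Rational(370, 47) (Function('U')(H) = Add(7, Mul(492, Pow(564, -1))) = Add(7, Mul(492, Rational(1, 564))) = Add(7, Rational(41, 47)) = Rational(370, 47))
Mul(-356209, Pow(Function('U')(Function('t')(Mul(Add(-2, -10), Add(-8, -1)))), -1)) = Mul(-356209, Pow(Rational(370, 47), -1)) = Mul(-356209, Rational(47, 370)) = Rational(-16741823, 370)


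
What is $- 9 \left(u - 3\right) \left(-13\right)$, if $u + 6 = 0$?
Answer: $-1053$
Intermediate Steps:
$u = -6$ ($u = -6 + 0 = -6$)
$- 9 \left(u - 3\right) \left(-13\right) = - 9 \left(-6 - 3\right) \left(-13\right) = \left(-9\right) \left(-9\right) \left(-13\right) = 81 \left(-13\right) = -1053$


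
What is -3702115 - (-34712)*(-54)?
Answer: -5576563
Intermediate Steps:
-3702115 - (-34712)*(-54) = -3702115 - 1*1874448 = -3702115 - 1874448 = -5576563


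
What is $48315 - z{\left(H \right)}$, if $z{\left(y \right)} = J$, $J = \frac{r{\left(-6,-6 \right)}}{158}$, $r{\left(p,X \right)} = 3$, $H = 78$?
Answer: $\frac{7633767}{158} \approx 48315.0$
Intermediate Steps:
$J = \frac{3}{158} \approx 0.018987$
$z{\left(y \right)} = \frac{3}{158}$
$48315 - z{\left(H \right)} = 48315 - \frac{3}{158} = \frac{7633767}{158}$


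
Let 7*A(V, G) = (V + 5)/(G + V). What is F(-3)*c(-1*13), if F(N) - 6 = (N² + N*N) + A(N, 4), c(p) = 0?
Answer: 0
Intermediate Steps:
A(V, G) = (5 + V)/(7*(G + V)) (A(V, G) = ((V + 5)/(G + V))/7 = ((5 + V)/(G + V))/7 = (5 + V)/(7*(G + V)))
F(N) = 6 + 2*N² + (5 + N)/(7*(4 + N)) (F(N) = 6 + ((N² + N*N) + (5 + N)/(7*(4 + N))) = 6 + ((N² + N²) + (5 + N)/(7*(4 + N))) = 6 + (2*N² + (5 + N)/(7*(4 + N))) = 6 + 2*N² + (5 + N)/(7*(4 + N)))
F(-3)*c(-1*13) = ((5 - 3 + 14*(3 + (-3)²)*(4 - 3))/(7*(4 - 3)))*0 = ((⅐)*(5 - 3 + 14*(3 + 9)*1)/1)*0 = ((⅐)*1*(5 - 3 + 14*12*1))*0 = ((⅐)*1*(5 - 3 + 168))*0 = ((⅐)*1*170)*0 = (170/7)*0 = 0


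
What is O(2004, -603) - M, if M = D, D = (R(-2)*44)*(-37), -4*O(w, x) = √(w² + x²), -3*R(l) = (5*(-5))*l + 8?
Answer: -94424/3 - 15*√19465/4 ≈ -31998.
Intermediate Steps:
R(l) = -8/3 + 25*l/3 (R(l) = -((5*(-5))*l + 8)/3 = -(-25*l + 8)/3 = -(8 - 25*l)/3 = -8/3 + 25*l/3)
O(w, x) = -√(w² + x²)/4
D = 94424/3 (D = ((-8/3 + (25/3)*(-2))*44)*(-37) = ((-8/3 - 50/3)*44)*(-37) = -58/3*44*(-37) = -2552/3*(-37) = 94424/3 ≈ 31475.)
M = 94424/3 ≈ 31475.
O(2004, -603) - M = -√(2004² + (-603)²)/4 - 1*94424/3 = -√(4016016 + 363609)/4 - 94424/3 = -15*√19465/4 - 94424/3 = -94424/3 - 15*√19465/4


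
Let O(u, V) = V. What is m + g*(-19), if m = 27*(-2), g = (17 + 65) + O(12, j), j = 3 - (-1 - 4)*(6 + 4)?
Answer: -2619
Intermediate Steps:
j = 53 (j = 3 - (-5)*10 = 3 - 1*(-50) = 3 + 50 = 53)
g = 135 (g = (17 + 65) + 53 = 82 + 53 = 135)
m = -54
m + g*(-19) = -54 + 135*(-19) = -54 - 2565 = -2619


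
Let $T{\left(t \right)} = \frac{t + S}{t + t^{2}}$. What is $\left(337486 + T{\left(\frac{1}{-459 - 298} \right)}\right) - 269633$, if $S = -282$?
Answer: $\frac{212897443}{756} \approx 2.8161 \cdot 10^{5}$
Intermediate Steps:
$T{\left(t \right)} = \frac{-282 + t}{t + t^{2}}$ ($T{\left(t \right)} = \frac{t - 282}{t + t^{2}} = \frac{-282 + t}{t + t^{2}}$)
$\left(337486 + T{\left(\frac{1}{-459 - 298} \right)}\right) - 269633 = \left(337486 + \frac{-282 + \frac{1}{-459 - 298}}{\frac{1}{-459 - 298} \left(1 + \frac{1}{-459 - 298}\right)}\right) - 269633 = \left(337486 + \frac{-282 + \frac{1}{-757}}{\frac{1}{-757} \left(1 + \frac{1}{-757}\right)}\right) - 269633 = \left(337486 + \frac{-282 - \frac{1}{757}}{\left(- \frac{1}{757}\right) \left(1 - \frac{1}{757}\right)}\right) - 269633 = \left(337486 - 757 \frac{1}{\frac{756}{757}} \left(- \frac{213475}{757}\right)\right) - 269633 = \left(337486 - \frac{573049}{756} \left(- \frac{213475}{757}\right)\right) - 269633 = \left(337486 + \frac{161600575}{756}\right) - 269633 = \frac{416739991}{756} - 269633 = \frac{212897443}{756}$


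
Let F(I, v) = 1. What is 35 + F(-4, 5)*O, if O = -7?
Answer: 28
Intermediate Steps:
35 + F(-4, 5)*O = 35 + 1*(-7) = 35 - 7 = 28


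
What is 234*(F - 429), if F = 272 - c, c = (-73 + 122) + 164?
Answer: -86580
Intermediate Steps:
c = 213 (c = 49 + 164 = 213)
F = 59 (F = 272 - 1*213 = 272 - 213 = 59)
234*(F - 429) = 234*(59 - 429) = 234*(-370) = -86580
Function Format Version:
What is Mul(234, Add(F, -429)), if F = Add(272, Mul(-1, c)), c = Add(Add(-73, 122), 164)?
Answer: -86580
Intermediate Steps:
c = 213 (c = Add(49, 164) = 213)
F = 59 (F = Add(272, Mul(-1, 213)) = Add(272, -213) = 59)
Mul(234, Add(F, -429)) = Mul(234, Add(59, -429)) = Mul(234, -370) = -86580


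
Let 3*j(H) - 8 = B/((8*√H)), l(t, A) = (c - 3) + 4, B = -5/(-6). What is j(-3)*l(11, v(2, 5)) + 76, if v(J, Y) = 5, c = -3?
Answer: 212/3 + 5*I*√3/216 ≈ 70.667 + 0.040094*I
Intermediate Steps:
B = ⅚ (B = -5*(-⅙) = ⅚ ≈ 0.83333)
l(t, A) = -2 (l(t, A) = (-3 - 3) + 4 = -6 + 4 = -2)
j(H) = 8/3 + 5/(144*√H) (j(H) = 8/3 + (5/(6*((8*√H))))/3 = 8/3 + (5*(1/(8*√H))/6)/3 = 8/3 + (5/(48*√H))/3 = 8/3 + 5/(144*√H))
j(-3)*l(11, v(2, 5)) + 76 = (8/3 + 5/(144*√(-3)))*(-2) + 76 = (8/3 + 5*(-I*√3/3)/144)*(-2) + 76 = (8/3 - 5*I*√3/432)*(-2) + 76 = (-16/3 + 5*I*√3/216) + 76 = 212/3 + 5*I*√3/216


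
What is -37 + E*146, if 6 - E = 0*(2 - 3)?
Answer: 839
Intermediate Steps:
E = 6 (E = 6 - 0*(2 - 3) = 6 - 0*(-1) = 6 - 1*0 = 6 + 0 = 6)
-37 + E*146 = -37 + 6*146 = -37 + 876 = 839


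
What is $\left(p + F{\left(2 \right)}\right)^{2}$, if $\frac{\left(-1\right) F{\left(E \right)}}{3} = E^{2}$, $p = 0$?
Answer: $144$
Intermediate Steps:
$F{\left(E \right)} = - 3 E^{2}$
$\left(p + F{\left(2 \right)}\right)^{2} = \left(0 - 3 \cdot 2^{2}\right)^{2} = \left(0 - 12\right)^{2} = \left(-12\right)^{2} = 144$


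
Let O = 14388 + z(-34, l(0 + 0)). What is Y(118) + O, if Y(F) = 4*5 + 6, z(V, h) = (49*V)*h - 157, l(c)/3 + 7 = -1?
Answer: 54241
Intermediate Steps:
l(c) = -24 (l(c) = -21 + 3*(-1) = -21 - 3 = -24)
z(V, h) = -157 + 49*V*h (z(V, h) = 49*V*h - 157 = -157 + 49*V*h)
O = 54215 (O = 14388 + (-157 + 49*(-34)*(-24)) = 14388 + (-157 + 39984) = 14388 + 39827 = 54215)
Y(F) = 26 (Y(F) = 20 + 6 = 26)
Y(118) + O = 26 + 54215 = 54241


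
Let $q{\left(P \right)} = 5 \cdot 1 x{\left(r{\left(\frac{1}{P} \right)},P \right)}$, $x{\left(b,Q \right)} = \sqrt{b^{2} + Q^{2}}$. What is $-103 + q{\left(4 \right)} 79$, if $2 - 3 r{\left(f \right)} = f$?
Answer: $-103 + \frac{395 \sqrt{2353}}{12} \approx 1493.7$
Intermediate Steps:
$r{\left(f \right)} = \frac{2}{3} - \frac{f}{3}$
$x{\left(b,Q \right)} = \sqrt{Q^{2} + b^{2}}$
$q{\left(P \right)} = 5 \sqrt{P^{2} + \left(\frac{2}{3} - \frac{1}{3 P}\right)^{2}}$ ($q{\left(P \right)} = 5 \cdot 1 \sqrt{P^{2} + \left(\frac{2}{3} - \frac{1}{3 P}\right)^{2}} = 5 \sqrt{P^{2} + \left(\frac{2}{3} - \frac{1}{3 P}\right)^{2}}$)
$-103 + q{\left(4 \right)} 79 = -103 + \frac{5 \sqrt{\frac{\left(-1 + 2 \cdot 4\right)^{2} + 9 \cdot 4^{4}}{16}}}{3} \cdot 79 = -103 + \frac{5 \sqrt{\frac{\left(-1 + 8\right)^{2} + 9 \cdot 256}{16}}}{3} \cdot 79 = -103 + \frac{5 \sqrt{\frac{7^{2} + 2304}{16}}}{3} \cdot 79 = -103 + \frac{5 \sqrt{\frac{49 + 2304}{16}}}{3} \cdot 79 = -103 + \frac{5 \sqrt{\frac{1}{16} \cdot 2353}}{3} \cdot 79 = -103 + \frac{5 \sqrt{\frac{2353}{16}}}{3} \cdot 79 = -103 + \frac{5 \frac{\sqrt{2353}}{4}}{3} \cdot 79 = -103 + \frac{5 \sqrt{2353}}{12} \cdot 79 = -103 + \frac{395 \sqrt{2353}}{12}$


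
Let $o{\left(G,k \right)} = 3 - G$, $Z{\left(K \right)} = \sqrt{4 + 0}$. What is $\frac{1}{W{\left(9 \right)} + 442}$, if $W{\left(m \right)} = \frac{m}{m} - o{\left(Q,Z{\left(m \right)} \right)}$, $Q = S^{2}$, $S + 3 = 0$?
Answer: $\frac{1}{449} \approx 0.0022272$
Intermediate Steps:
$S = -3$ ($S = -3 + 0 = -3$)
$Z{\left(K \right)} = 2$ ($Z{\left(K \right)} = \sqrt{4} = 2$)
$Q = 9$ ($Q = \left(-3\right)^{2} = 9$)
$W{\left(m \right)} = 7$ ($W{\left(m \right)} = \frac{m}{m} - \left(3 - 9\right) = 1 - \left(3 - 9\right) = 1 - -6 = 1 + 6 = 7$)
$\frac{1}{W{\left(9 \right)} + 442} = \frac{1}{7 + 442} = \frac{1}{449}$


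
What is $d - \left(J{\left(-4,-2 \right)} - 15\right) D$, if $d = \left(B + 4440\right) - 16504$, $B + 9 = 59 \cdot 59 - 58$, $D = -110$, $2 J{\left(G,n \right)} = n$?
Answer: $-10410$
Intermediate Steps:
$J{\left(G,n \right)} = \frac{n}{2}$
$B = 3414$ ($B = -9 + \left(59 \cdot 59 - 58\right) = -9 + \left(3481 - 58\right) = -9 + 3423 = 3414$)
$d = -8650$ ($d = \left(3414 + 4440\right) - 16504 = 7854 - 16504 = -8650$)
$d - \left(J{\left(-4,-2 \right)} - 15\right) D = -8650 - \left(\frac{1}{2} \left(-2\right) - 15\right) \left(-110\right) = -8650 - \left(-1 - 15\right) \left(-110\right) = -8650 - \left(-16\right) \left(-110\right) = -8650 - 1760 = -10410$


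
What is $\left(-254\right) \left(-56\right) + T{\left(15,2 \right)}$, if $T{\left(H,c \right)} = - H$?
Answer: $14209$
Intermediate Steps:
$\left(-254\right) \left(-56\right) + T{\left(15,2 \right)} = \left(-254\right) \left(-56\right) - 15 = 14224 - 15 = 14209$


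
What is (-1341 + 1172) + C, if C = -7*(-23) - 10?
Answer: -18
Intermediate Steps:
C = 151 (C = 161 - 10 = 151)
(-1341 + 1172) + C = (-1341 + 1172) + 151 = -169 + 151 = -18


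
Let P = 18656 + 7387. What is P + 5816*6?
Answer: 60939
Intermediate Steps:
P = 26043
P + 5816*6 = 26043 + 5816*6 = 26043 + 34896 = 60939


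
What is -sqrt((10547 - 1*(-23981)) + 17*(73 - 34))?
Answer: -sqrt(35191) ≈ -187.59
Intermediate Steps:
-sqrt((10547 - 1*(-23981)) + 17*(73 - 34)) = -sqrt((10547 + 23981) + 17*39) = -sqrt(34528 + 663) = -sqrt(35191)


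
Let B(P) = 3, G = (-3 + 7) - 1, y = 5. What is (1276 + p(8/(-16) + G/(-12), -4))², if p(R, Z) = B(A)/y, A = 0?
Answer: 40742689/25 ≈ 1.6297e+6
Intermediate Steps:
G = 3 (G = 4 - 1 = 3)
p(R, Z) = ⅗ (p(R, Z) = 3/5 = 3*(⅕) = ⅗)
(1276 + p(8/(-16) + G/(-12), -4))² = (1276 + ⅗)² = (6383/5)² = 40742689/25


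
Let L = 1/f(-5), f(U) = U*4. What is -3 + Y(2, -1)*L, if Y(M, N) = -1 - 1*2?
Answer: -57/20 ≈ -2.8500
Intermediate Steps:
f(U) = 4*U
Y(M, N) = -3 (Y(M, N) = -1 - 2 = -3)
L = -1/20 (L = 1/(4*(-5)) = 1/(-20) = -1/20 ≈ -0.050000)
-3 + Y(2, -1)*L = -3 - 3*(-1/20) = -3 + 3/20 = -57/20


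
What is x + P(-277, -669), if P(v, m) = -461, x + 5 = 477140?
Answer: 476674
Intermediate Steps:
x = 477135 (x = -5 + 477140 = 477135)
x + P(-277, -669) = 477135 - 461 = 476674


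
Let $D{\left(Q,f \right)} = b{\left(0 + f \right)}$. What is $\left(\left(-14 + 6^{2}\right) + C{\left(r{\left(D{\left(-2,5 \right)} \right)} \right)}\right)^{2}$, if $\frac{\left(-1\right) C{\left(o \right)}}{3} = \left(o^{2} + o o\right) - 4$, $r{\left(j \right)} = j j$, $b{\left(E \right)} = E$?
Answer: $13808656$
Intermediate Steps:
$D{\left(Q,f \right)} = f$ ($D{\left(Q,f \right)} = 0 + f = f$)
$r{\left(j \right)} = j^{2}$
$C{\left(o \right)} = 12 - 6 o^{2}$ ($C{\left(o \right)} = - 3 \left(\left(o^{2} + o o\right) - 4\right) = - 3 \left(\left(o^{2} + o^{2}\right) - 4\right) = - 3 \left(2 o^{2} - 4\right) = - 3 \left(-4 + 2 o^{2}\right) = 12 - 6 o^{2}$)
$\left(\left(-14 + 6^{2}\right) + C{\left(r{\left(D{\left(-2,5 \right)} \right)} \right)}\right)^{2} = \left(\left(-14 + 6^{2}\right) + \left(12 - 6 \left(5^{2}\right)^{2}\right)\right)^{2} = \left(\left(-14 + 36\right) + \left(12 - 6 \cdot 25^{2}\right)\right)^{2} = \left(22 + \left(12 - 3750\right)\right)^{2} = \left(22 - 3738\right)^{2} = \left(-3716\right)^{2} = 13808656$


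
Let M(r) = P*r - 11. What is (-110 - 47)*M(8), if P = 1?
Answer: 471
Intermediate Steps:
M(r) = -11 + r (M(r) = 1*r - 11 = r - 11 = -11 + r)
(-110 - 47)*M(8) = (-110 - 47)*(-11 + 8) = -157*(-3) = 471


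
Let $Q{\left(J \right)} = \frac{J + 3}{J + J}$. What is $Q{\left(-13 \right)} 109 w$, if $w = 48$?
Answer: $\frac{26160}{13} \approx 2012.3$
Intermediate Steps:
$Q{\left(J \right)} = \frac{3 + J}{2 J}$
$Q{\left(-13 \right)} 109 w = \frac{3 - 13}{2 \left(-13\right)} 109 \cdot 48 = \frac{1}{2} \left(- \frac{1}{13}\right) \left(-10\right) 109 \cdot 48 = \frac{5}{13} \cdot 109 \cdot 48 = \frac{545}{13} \cdot 48 = \frac{26160}{13}$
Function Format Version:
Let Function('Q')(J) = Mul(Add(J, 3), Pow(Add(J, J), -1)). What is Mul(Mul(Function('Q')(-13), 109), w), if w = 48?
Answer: Rational(26160, 13) ≈ 2012.3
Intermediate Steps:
Function('Q')(J) = Mul(Rational(1, 2), Pow(J, -1), Add(3, J)) (Function('Q')(J) = Mul(Add(3, J), Pow(Mul(2, J), -1)) = Mul(Add(3, J), Mul(Rational(1, 2), Pow(J, -1))) = Mul(Rational(1, 2), Pow(J, -1), Add(3, J)))
Mul(Mul(Function('Q')(-13), 109), w) = Mul(Mul(Mul(Rational(1, 2), Pow(-13, -1), Add(3, -13)), 109), 48) = Mul(Mul(Mul(Rational(1, 2), Rational(-1, 13), -10), 109), 48) = Mul(Mul(Rational(5, 13), 109), 48) = Mul(Rational(545, 13), 48) = Rational(26160, 13)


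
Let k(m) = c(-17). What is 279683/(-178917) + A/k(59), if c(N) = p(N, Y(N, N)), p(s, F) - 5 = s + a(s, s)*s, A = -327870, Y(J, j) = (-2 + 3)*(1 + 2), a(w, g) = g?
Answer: -58738988981/49560009 ≈ -1185.2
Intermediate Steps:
Y(J, j) = 3 (Y(J, j) = 1*3 = 3)
p(s, F) = 5 + s + s² (p(s, F) = 5 + (s + s*s) = 5 + (s + s²) = 5 + s + s²)
c(N) = 5 + N + N²
k(m) = 277 (k(m) = 5 - 17 + (-17)² = 5 - 17 + 289 = 277)
279683/(-178917) + A/k(59) = 279683/(-178917) - 327870/277 = 279683*(-1/178917) - 327870*1/277 = -279683/178917 - 327870/277 = -58738988981/49560009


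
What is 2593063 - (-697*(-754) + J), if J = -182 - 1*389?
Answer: 2068096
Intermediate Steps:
J = -571 (J = -182 - 389 = -571)
2593063 - (-697*(-754) + J) = 2593063 - (-697*(-754) - 571) = 2593063 - (525538 - 571) = 2593063 - 1*524967 = 2593063 - 524967 = 2068096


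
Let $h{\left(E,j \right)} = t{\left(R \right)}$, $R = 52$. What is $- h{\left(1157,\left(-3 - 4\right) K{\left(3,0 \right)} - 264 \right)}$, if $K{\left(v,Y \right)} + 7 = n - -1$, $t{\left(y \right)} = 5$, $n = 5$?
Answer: $-5$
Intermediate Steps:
$K{\left(v,Y \right)} = -1$ ($K{\left(v,Y \right)} = -7 + \left(5 - -1\right) = -7 + \left(5 + 1\right) = -7 + 6 = -1$)
$h{\left(E,j \right)} = 5$
$- h{\left(1157,\left(-3 - 4\right) K{\left(3,0 \right)} - 264 \right)} = \left(-1\right) 5 = -5$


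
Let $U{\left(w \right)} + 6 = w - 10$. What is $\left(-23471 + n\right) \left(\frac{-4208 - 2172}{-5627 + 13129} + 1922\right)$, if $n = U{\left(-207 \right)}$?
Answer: $- \frac{1411111248}{31} \approx -4.552 \cdot 10^{7}$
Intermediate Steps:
$U{\left(w \right)} = -16 + w$ ($U{\left(w \right)} = -6 + \left(w - 10\right) = -6 + \left(-10 + w\right) = -16 + w$)
$n = -223$ ($n = -16 - 207 = -223$)
$\left(-23471 + n\right) \left(\frac{-4208 - 2172}{-5627 + 13129} + 1922\right) = \left(-23471 - 223\right) \left(\frac{-4208 - 2172}{-5627 + 13129} + 1922\right) = - 23694 \left(- \frac{6380}{7502} + 1922\right) = - 23694 \left(\left(-6380\right) \frac{1}{7502} + 1922\right) = - 23694 \left(- \frac{290}{341} + 1922\right) = \left(-23694\right) \frac{655112}{341} = - \frac{1411111248}{31}$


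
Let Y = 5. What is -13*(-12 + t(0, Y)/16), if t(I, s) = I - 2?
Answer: 1261/8 ≈ 157.63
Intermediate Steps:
t(I, s) = -2 + I
-13*(-12 + t(0, Y)/16) = -13*(-12 + (-2 + 0)/16) = -13*(-12 - 2*1/16) = -13*(-12 - ⅛) = -13*(-97/8) = 1261/8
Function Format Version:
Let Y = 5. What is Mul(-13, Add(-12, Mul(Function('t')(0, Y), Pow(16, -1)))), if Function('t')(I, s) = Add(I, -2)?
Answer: Rational(1261, 8) ≈ 157.63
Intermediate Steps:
Function('t')(I, s) = Add(-2, I)
Mul(-13, Add(-12, Mul(Function('t')(0, Y), Pow(16, -1)))) = Mul(-13, Add(-12, Mul(Add(-2, 0), Pow(16, -1)))) = Mul(-13, Add(-12, Mul(-2, Rational(1, 16)))) = Mul(-13, Add(-12, Rational(-1, 8))) = Mul(-13, Rational(-97, 8)) = Rational(1261, 8)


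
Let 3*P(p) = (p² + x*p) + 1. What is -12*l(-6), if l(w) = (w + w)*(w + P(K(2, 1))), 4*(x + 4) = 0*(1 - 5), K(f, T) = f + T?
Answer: -960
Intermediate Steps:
K(f, T) = T + f
x = -4 (x = -4 + (0*(1 - 5))/4 = -4 + (0*(-4))/4 = -4 + (¼)*0 = -4 + 0 = -4)
P(p) = ⅓ - 4*p/3 + p²/3 (P(p) = ((p² - 4*p) + 1)/3 = (1 + p² - 4*p)/3 = ⅓ - 4*p/3 + p²/3)
l(w) = 2*w*(-⅔ + w) (l(w) = (w + w)*(w + (⅓ - 4*(1 + 2)/3 + (1 + 2)²/3)) = (2*w)*(w + (⅓ - 4/3*3 + (⅓)*3²)) = (2*w)*(w + (⅓ - 4 + (⅓)*9)) = (2*w)*(w + (⅓ - 4 + 3)) = (2*w)*(w - ⅔) = (2*w)*(-⅔ + w) = 2*w*(-⅔ + w))
-12*l(-6) = -8*(-6)*(-2 + 3*(-6)) = -8*(-6)*(-2 - 18) = -8*(-6)*(-20) = -12*80 = -960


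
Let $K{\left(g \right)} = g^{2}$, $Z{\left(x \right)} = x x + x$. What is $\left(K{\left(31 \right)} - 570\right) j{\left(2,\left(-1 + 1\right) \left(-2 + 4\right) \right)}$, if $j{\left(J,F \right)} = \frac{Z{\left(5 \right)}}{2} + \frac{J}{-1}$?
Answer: $5083$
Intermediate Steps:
$Z{\left(x \right)} = x + x^{2}$ ($Z{\left(x \right)} = x^{2} + x = x + x^{2}$)
$j{\left(J,F \right)} = 15 - J$ ($j{\left(J,F \right)} = \frac{5 \left(1 + 5\right)}{2} + \frac{J}{-1} = 5 \cdot 6 \cdot \frac{1}{2} + J \left(-1\right) = 30 \cdot \frac{1}{2} - J = 15 - J$)
$\left(K{\left(31 \right)} - 570\right) j{\left(2,\left(-1 + 1\right) \left(-2 + 4\right) \right)} = \left(31^{2} - 570\right) \left(15 - 2\right) = \left(961 - 570\right) \left(15 - 2\right) = 391 \cdot 13 = 5083$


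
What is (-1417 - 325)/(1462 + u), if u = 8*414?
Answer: -871/2387 ≈ -0.36489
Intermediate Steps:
u = 3312
(-1417 - 325)/(1462 + u) = (-1417 - 325)/(1462 + 3312) = -1742/4774 = -1742*1/4774 = -871/2387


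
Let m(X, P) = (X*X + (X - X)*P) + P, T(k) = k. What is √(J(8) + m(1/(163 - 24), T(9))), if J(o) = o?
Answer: √328458/139 ≈ 4.1231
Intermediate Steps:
m(X, P) = P + X² (m(X, P) = (X² + 0*P) + P = (X² + 0) + P = X² + P = P + X²)
√(J(8) + m(1/(163 - 24), T(9))) = √(8 + (9 + (1/(163 - 24))²)) = √(8 + (9 + (1/139)²)) = √(8 + (9 + 1/19321)) = √(8 + 173890/19321) = √(328458/19321) = √328458/139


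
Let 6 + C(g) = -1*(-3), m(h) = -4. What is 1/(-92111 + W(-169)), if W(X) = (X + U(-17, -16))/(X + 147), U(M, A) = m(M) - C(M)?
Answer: -11/1013136 ≈ -1.0857e-5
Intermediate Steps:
C(g) = -3 (C(g) = -6 - 1*(-3) = -6 + 3 = -3)
U(M, A) = -1 (U(M, A) = -4 - 1*(-3) = -4 + 3 = -1)
W(X) = (-1 + X)/(147 + X) (W(X) = (X - 1)/(X + 147) = (-1 + X)/(147 + X))
1/(-92111 + W(-169)) = 1/(-92111 + (-1 - 169)/(147 - 169)) = 1/(-92111 - 170/(-22)) = 1/(-92111 - 1/22*(-170)) = 1/(-92111 + 85/11) = 1/(-1013136/11) = -11/1013136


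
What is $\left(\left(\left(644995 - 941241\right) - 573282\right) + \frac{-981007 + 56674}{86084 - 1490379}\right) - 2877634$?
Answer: $- \frac{5262119936457}{1404295} \approx -3.7472 \cdot 10^{6}$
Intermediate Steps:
$\left(\left(\left(644995 - 941241\right) - 573282\right) + \frac{-981007 + 56674}{86084 - 1490379}\right) - 2877634 = \left(\left(-296246 - 573282\right) - \frac{924333}{-1404295}\right) - 2877634 = \left(-869528 - - \frac{924333}{1404295}\right) - 2877634 = \left(-869528 + \frac{924333}{1404295}\right) - 2877634 = - \frac{1221072898427}{1404295} - 2877634 = - \frac{5262119936457}{1404295}$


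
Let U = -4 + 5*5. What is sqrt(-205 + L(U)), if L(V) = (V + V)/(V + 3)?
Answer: I*sqrt(813)/2 ≈ 14.257*I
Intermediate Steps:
U = 21 (U = -4 + 25 = 21)
L(V) = 2*V/(3 + V) (L(V) = (2*V)/(3 + V) = 2*V/(3 + V))
sqrt(-205 + L(U)) = sqrt(-205 + 2*21/(3 + 21)) = sqrt(-205 + 2*21/24) = sqrt(-205 + 2*21*(1/24)) = sqrt(-205 + 7/4) = sqrt(-813/4) = I*sqrt(813)/2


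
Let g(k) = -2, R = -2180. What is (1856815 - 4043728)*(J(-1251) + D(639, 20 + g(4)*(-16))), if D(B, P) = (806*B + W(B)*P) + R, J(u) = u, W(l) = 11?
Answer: -1120082165775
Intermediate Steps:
D(B, P) = -2180 + 11*P + 806*B (D(B, P) = (806*B + 11*P) - 2180 = (11*P + 806*B) - 2180 = -2180 + 11*P + 806*B)
(1856815 - 4043728)*(J(-1251) + D(639, 20 + g(4)*(-16))) = (1856815 - 4043728)*(-1251 + (-2180 + 11*(20 - 2*(-16)) + 806*639)) = -2186913*(-1251 + (-2180 + 11*(20 + 32) + 515034)) = -2186913*(-1251 + (-2180 + 11*52 + 515034)) = -2186913*(-1251 + (-2180 + 572 + 515034)) = -2186913*(-1251 + 513426) = -2186913*512175 = -1120082165775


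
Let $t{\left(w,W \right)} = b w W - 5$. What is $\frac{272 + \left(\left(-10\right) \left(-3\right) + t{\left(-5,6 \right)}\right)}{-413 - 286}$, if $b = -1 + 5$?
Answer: $- \frac{59}{233} \approx -0.25322$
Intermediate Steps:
$b = 4$
$t{\left(w,W \right)} = -5 + 4 W w$ ($t{\left(w,W \right)} = 4 w W - 5 = 4 W w - 5 = -5 + 4 W w$)
$\frac{272 + \left(\left(-10\right) \left(-3\right) + t{\left(-5,6 \right)}\right)}{-413 - 286} = \frac{272 + \left(\left(-10\right) \left(-3\right) + \left(-5 + 4 \cdot 6 \left(-5\right)\right)\right)}{-413 - 286} = \frac{272 + \left(30 - 125\right)}{-699} = \left(272 + \left(30 - 125\right)\right) \left(- \frac{1}{699}\right) = \left(272 - 95\right) \left(- \frac{1}{699}\right) = 177 \left(- \frac{1}{699}\right) = - \frac{59}{233}$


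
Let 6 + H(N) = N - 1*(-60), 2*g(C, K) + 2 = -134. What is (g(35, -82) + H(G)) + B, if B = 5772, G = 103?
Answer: 5861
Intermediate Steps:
g(C, K) = -68 (g(C, K) = -1 + (½)*(-134) = -1 - 67 = -68)
H(N) = 54 + N (H(N) = -6 + (N - 1*(-60)) = -6 + (N + 60) = -6 + (60 + N) = 54 + N)
(g(35, -82) + H(G)) + B = (-68 + (54 + 103)) + 5772 = (-68 + 157) + 5772 = 89 + 5772 = 5861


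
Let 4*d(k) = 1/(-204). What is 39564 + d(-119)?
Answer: 32284223/816 ≈ 39564.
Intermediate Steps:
d(k) = -1/816 (d(k) = (¼)/(-204) = (¼)*(-1/204) = -1/816)
39564 + d(-119) = 39564 - 1/816 = 32284223/816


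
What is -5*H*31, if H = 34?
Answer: -5270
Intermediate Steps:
-5*H*31 = -5*34*31 = -170*31 = -5270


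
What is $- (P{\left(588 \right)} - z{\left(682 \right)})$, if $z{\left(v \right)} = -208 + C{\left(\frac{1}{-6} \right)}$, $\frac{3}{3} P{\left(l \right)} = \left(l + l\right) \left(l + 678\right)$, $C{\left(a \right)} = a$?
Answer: $- \frac{8934145}{6} \approx -1.489 \cdot 10^{6}$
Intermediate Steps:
$P{\left(l \right)} = 2 l \left(678 + l\right)$ ($P{\left(l \right)} = \left(l + l\right) \left(l + 678\right) = 2 l \left(678 + l\right)$)
$z{\left(v \right)} = - \frac{1249}{6}$ ($z{\left(v \right)} = -208 + \frac{1}{-6} = -208 - \frac{1}{6} = - \frac{1249}{6}$)
$- (P{\left(588 \right)} - z{\left(682 \right)}) = - (2 \cdot 588 \left(678 + 588\right) - - \frac{1249}{6}) = - (2 \cdot 588 \cdot 1266 + \frac{1249}{6}) = - (1488816 + \frac{1249}{6}) = \left(-1\right) \frac{8934145}{6} = - \frac{8934145}{6}$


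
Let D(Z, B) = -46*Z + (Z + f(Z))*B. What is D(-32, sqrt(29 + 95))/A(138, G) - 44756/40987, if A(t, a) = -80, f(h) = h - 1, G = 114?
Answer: -3994584/204935 + 13*sqrt(31)/8 ≈ -10.444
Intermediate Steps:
f(h) = -1 + h
D(Z, B) = -46*Z + B*(-1 + 2*Z) (D(Z, B) = -46*Z + (Z + (-1 + Z))*B = -46*Z + (-1 + 2*Z)*B = -46*Z + B*(-1 + 2*Z))
D(-32, sqrt(29 + 95))/A(138, G) - 44756/40987 = (-sqrt(29 + 95) - 46*(-32) + 2*sqrt(29 + 95)*(-32))/(-80) - 44756/40987 = (-sqrt(124) + 1472 + 2*sqrt(124)*(-32))*(-1/80) - 44756*1/40987 = (-2*sqrt(31) + 1472 + 2*(2*sqrt(31))*(-32))*(-1/80) - 44756/40987 = (-2*sqrt(31) + 1472 - 128*sqrt(31))*(-1/80) - 44756/40987 = (1472 - 130*sqrt(31))*(-1/80) - 44756/40987 = (-92/5 + 13*sqrt(31)/8) - 44756/40987 = -3994584/204935 + 13*sqrt(31)/8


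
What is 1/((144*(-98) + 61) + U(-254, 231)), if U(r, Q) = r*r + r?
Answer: 1/50211 ≈ 1.9916e-5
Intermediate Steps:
U(r, Q) = r + r² (U(r, Q) = r² + r = r + r²)
1/((144*(-98) + 61) + U(-254, 231)) = 1/((144*(-98) + 61) - 254*(1 - 254)) = 1/((-14112 + 61) - 254*(-253)) = 1/(-14051 + 64262) = 1/50211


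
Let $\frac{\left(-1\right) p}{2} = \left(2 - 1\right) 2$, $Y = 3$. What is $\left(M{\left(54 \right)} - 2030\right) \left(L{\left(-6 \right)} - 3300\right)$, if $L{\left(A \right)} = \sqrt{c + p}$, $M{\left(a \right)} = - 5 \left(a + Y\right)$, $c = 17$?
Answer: $7639500 - 2315 \sqrt{13} \approx 7.6312 \cdot 10^{6}$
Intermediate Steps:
$M{\left(a \right)} = -15 - 5 a$ ($M{\left(a \right)} = - 5 \left(a + 3\right) = - 5 \left(3 + a\right) = -15 - 5 a$)
$p = -4$ ($p = - 2 \left(2 - 1\right) 2 = - 2 \cdot 1 \cdot 2 = \left(-2\right) 2 = -4$)
$L{\left(A \right)} = \sqrt{13}$ ($L{\left(A \right)} = \sqrt{17 - 4} = \sqrt{13}$)
$\left(M{\left(54 \right)} - 2030\right) \left(L{\left(-6 \right)} - 3300\right) = \left(\left(-15 - 270\right) - 2030\right) \left(\sqrt{13} - 3300\right) = \left(\left(-15 - 270\right) - 2030\right) \left(-3300 + \sqrt{13}\right) = \left(-285 - 2030\right) \left(-3300 + \sqrt{13}\right) = - 2315 \left(-3300 + \sqrt{13}\right) = 7639500 - 2315 \sqrt{13}$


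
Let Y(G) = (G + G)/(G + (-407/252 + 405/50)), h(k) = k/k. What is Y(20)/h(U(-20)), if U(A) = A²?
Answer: 50400/33371 ≈ 1.5103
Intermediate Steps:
h(k) = 1
Y(G) = 2*G/(8171/1260 + G) (Y(G) = (2*G)/(G + (-407*1/252 + 405*(1/50))) = (2*G)/(G + (-407/252 + 81/10)) = (2*G)/(G + 8171/1260) = (2*G)/(8171/1260 + G) = 2*G/(8171/1260 + G))
Y(20)/h(U(-20)) = (2520*20/(8171 + 1260*20))/1 = (2520*20/(8171 + 25200))*1 = (2520*20/33371)*1 = (2520*20*(1/33371))*1 = (50400/33371)*1 = 50400/33371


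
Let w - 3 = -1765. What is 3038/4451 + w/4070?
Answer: 2260999/9057785 ≈ 0.24962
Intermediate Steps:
w = -1762 (w = 3 - 1765 = -1762)
3038/4451 + w/4070 = 3038/4451 - 1762/4070 = 3038*(1/4451) - 1762*1/4070 = 3038/4451 - 881/2035 = 2260999/9057785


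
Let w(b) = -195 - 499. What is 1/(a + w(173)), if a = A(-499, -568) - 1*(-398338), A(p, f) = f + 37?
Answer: 1/397113 ≈ 2.5182e-6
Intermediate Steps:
w(b) = -694
A(p, f) = 37 + f
a = 397807 (a = (37 - 568) - 1*(-398338) = -531 + 398338 = 397807)
1/(a + w(173)) = 1/(397807 - 694) = 1/397113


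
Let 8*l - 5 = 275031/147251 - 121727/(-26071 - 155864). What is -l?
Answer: -15531749299/16486221960 ≈ -0.94210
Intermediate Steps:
l = 15531749299/16486221960 (l = 5/8 + (275031/147251 - 121727/(-26071 - 155864))/8 = 5/8 + (275031*(1/147251) - 121727/(-181935))/8 = 5/8 + (275031/147251 - 121727*(-1/181935))/8 = 5/8 + (275031/147251 + 121727/181935)/8 = 5/8 + (⅛)*(5227860574/2060777745) = 5/8 + 2613930287/8243110980 = 15531749299/16486221960 ≈ 0.94210)
-l = -1*15531749299/16486221960 = -15531749299/16486221960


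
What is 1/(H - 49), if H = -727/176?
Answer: -176/9351 ≈ -0.018822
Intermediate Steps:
H = -727/176 (H = -727*1/176 = -727/176 ≈ -4.1307)
1/(H - 49) = 1/(-727/176 - 49) = 1/(-9351/176) = -176/9351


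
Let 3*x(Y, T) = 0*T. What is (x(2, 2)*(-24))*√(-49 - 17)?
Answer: 0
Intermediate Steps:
x(Y, T) = 0 (x(Y, T) = (0*T)/3 = (⅓)*0 = 0)
(x(2, 2)*(-24))*√(-49 - 17) = (0*(-24))*√(-49 - 17) = 0*√(-66) = 0*(I*√66) = 0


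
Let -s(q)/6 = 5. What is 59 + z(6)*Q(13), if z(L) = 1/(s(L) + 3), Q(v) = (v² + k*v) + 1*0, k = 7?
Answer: 1333/27 ≈ 49.370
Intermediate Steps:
s(q) = -30 (s(q) = -6*5 = -30)
Q(v) = v² + 7*v (Q(v) = (v² + 7*v) + 1*0 = (v² + 7*v) + 0 = v² + 7*v)
z(L) = -1/27 (z(L) = 1/(-30 + 3) = 1/(-27) = -1/27)
59 + z(6)*Q(13) = 59 - 13*(7 + 13)/27 = 59 - 13*20/27 = 59 - 1/27*260 = 59 - 260/27 = 1333/27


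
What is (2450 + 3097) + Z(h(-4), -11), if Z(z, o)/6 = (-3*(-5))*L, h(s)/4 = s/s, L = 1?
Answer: 5637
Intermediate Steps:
h(s) = 4 (h(s) = 4*(s/s) = 4*1 = 4)
Z(z, o) = 90 (Z(z, o) = 6*(-3*(-5)*1) = 6*(15*1) = 6*15 = 90)
(2450 + 3097) + Z(h(-4), -11) = (2450 + 3097) + 90 = 5547 + 90 = 5637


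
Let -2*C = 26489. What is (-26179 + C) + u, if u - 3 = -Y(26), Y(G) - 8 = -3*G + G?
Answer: -78753/2 ≈ -39377.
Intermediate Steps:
C = -26489/2 (C = -½*26489 = -26489/2 ≈ -13245.)
Y(G) = 8 - 2*G (Y(G) = 8 + (-3*G + G) = 8 - 2*G)
u = 47 (u = 3 - (8 - 2*26) = 3 - (8 - 52) = 3 - 1*(-44) = 3 + 44 = 47)
(-26179 + C) + u = (-26179 - 26489/2) + 47 = -78847/2 + 47 = -78753/2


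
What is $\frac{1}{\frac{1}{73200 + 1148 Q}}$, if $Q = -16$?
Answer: $54832$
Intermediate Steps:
$\frac{1}{\frac{1}{73200 + 1148 Q}} = \frac{1}{\frac{1}{73200 + 1148 \left(-16\right)}} = \frac{1}{\frac{1}{73200 - 18368}} = \frac{1}{\frac{1}{54832}} = 54832$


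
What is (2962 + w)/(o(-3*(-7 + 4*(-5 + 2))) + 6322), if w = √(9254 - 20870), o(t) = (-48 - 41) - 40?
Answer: 2962/6193 + 4*I*√6/563 ≈ 0.47828 + 0.017403*I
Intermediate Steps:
o(t) = -129 (o(t) = -89 - 40 = -129)
w = 44*I*√6 (w = √(-11616) = 44*I*√6 ≈ 107.78*I)
(2962 + w)/(o(-3*(-7 + 4*(-5 + 2))) + 6322) = (2962 + 44*I*√6)/(-129 + 6322) = (2962 + 44*I*√6)/6193 = (2962 + 44*I*√6)*(1/6193) = 2962/6193 + 4*I*√6/563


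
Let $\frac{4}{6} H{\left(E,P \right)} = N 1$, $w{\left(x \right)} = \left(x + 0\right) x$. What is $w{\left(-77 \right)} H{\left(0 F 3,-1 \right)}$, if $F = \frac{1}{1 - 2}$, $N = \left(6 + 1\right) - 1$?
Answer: $53361$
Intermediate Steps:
$N = 6$ ($N = 7 - 1 = 6$)
$F = -1$ ($F = \frac{1}{-1} = -1$)
$w{\left(x \right)} = x^{2}$ ($w{\left(x \right)} = x x = x^{2}$)
$H{\left(E,P \right)} = 9$ ($H{\left(E,P \right)} = \frac{3 \cdot 6 \cdot 1}{2} = \frac{3}{2} \cdot 6 = 9$)
$w{\left(-77 \right)} H{\left(0 F 3,-1 \right)} = \left(-77\right)^{2} \cdot 9 = 5929 \cdot 9 = 53361$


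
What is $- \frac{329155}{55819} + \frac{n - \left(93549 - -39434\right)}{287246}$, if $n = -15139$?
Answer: $- \frac{51408239524}{8016892237} \approx -6.4125$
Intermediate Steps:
$- \frac{329155}{55819} + \frac{n - \left(93549 - -39434\right)}{287246} = - \frac{329155}{55819} + \frac{-15139 - \left(93549 - -39434\right)}{287246} = \left(-329155\right) \frac{1}{55819} + \left(-15139 - \left(93549 + 39434\right)\right) \frac{1}{287246} = - \frac{329155}{55819} + \left(-15139 - 132983\right) \frac{1}{287246} = - \frac{329155}{55819} - \frac{74061}{143623} = - \frac{51408239524}{8016892237}$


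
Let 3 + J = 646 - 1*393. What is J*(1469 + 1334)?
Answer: 700750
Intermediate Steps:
J = 250 (J = -3 + (646 - 1*393) = -3 + (646 - 393) = -3 + 253 = 250)
J*(1469 + 1334) = 250*(1469 + 1334) = 250*2803 = 700750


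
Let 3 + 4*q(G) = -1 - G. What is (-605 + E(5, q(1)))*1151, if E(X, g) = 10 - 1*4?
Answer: -689449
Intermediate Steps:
q(G) = -1 - G/4 (q(G) = -¾ + (-1 - G)/4 = -¾ + (-¼ - G/4) = -1 - G/4)
E(X, g) = 6 (E(X, g) = 10 - 4 = 6)
(-605 + E(5, q(1)))*1151 = (-605 + 6)*1151 = -599*1151 = -689449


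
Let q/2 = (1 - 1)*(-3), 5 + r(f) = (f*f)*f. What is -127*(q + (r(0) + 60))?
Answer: -6985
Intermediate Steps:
r(f) = -5 + f³ (r(f) = -5 + (f*f)*f = -5 + f²*f = -5 + f³)
q = 0 (q = 2*((1 - 1)*(-3)) = 2*(0*(-3)) = 2*0 = 0)
-127*(q + (r(0) + 60)) = -127*(0 + ((-5 + 0³) + 60)) = -127*(0 + ((-5 + 0) + 60)) = -127*(0 + (-5 + 60)) = -127*(0 + 55) = -127*55 = -6985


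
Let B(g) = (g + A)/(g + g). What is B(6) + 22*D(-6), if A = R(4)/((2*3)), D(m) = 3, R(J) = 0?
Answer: 133/2 ≈ 66.500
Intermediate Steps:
A = 0 (A = 0/((2*3)) = 0/6 = 0*(⅙) = 0)
B(g) = ½ (B(g) = (g + 0)/(g + g) = g/((2*g)) = g*(1/(2*g)) = ½)
B(6) + 22*D(-6) = ½ + 22*3 = ½ + 66 = 133/2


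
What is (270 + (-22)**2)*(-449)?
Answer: -338546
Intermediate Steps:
(270 + (-22)**2)*(-449) = (270 + 484)*(-449) = 754*(-449) = -338546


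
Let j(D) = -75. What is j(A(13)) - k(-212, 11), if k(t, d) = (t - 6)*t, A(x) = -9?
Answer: -46291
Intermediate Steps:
k(t, d) = t*(-6 + t) (k(t, d) = (-6 + t)*t = t*(-6 + t))
j(A(13)) - k(-212, 11) = -75 - (-212)*(-6 - 212) = -75 - (-212)*(-218) = -75 - 1*46216 = -75 - 46216 = -46291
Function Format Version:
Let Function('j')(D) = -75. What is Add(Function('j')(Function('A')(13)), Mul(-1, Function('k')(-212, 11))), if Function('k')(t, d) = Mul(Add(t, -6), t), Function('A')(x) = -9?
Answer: -46291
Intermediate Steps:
Function('k')(t, d) = Mul(t, Add(-6, t)) (Function('k')(t, d) = Mul(Add(-6, t), t) = Mul(t, Add(-6, t)))
Add(Function('j')(Function('A')(13)), Mul(-1, Function('k')(-212, 11))) = Add(-75, Mul(-1, Mul(-212, Add(-6, -212)))) = Add(-75, Mul(-1, Mul(-212, -218))) = Add(-75, Mul(-1, 46216)) = Add(-75, -46216) = -46291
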